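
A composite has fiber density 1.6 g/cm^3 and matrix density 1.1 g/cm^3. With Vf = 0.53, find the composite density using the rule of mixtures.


rho_c = rho_f*Vf + rho_m*(1-Vf) = 1.6*0.53 + 1.1*0.47 = 1.365 g/cm^3

1.365 g/cm^3


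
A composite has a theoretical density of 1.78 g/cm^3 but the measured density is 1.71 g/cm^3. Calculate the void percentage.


Void% = (rho_theo - rho_actual)/rho_theo * 100 = (1.78 - 1.71)/1.78 * 100 = 3.93%

3.93%


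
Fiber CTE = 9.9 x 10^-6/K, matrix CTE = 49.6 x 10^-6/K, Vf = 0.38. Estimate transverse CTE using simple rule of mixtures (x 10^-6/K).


alpha_2 = alpha_f*Vf + alpha_m*(1-Vf) = 9.9*0.38 + 49.6*0.62 = 34.5 x 10^-6/K

34.5 x 10^-6/K


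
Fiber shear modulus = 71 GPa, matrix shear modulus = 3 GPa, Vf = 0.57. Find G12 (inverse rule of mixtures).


1/G12 = Vf/Gf + (1-Vf)/Gm = 0.57/71 + 0.43/3
G12 = 6.61 GPa

6.61 GPa


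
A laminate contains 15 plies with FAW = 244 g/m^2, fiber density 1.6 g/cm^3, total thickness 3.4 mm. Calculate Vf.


Vf = n * FAW / (rho_f * h * 1000) = 15 * 244 / (1.6 * 3.4 * 1000) = 0.6728

0.6728


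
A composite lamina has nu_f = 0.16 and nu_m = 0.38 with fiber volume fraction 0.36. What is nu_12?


nu_12 = nu_f*Vf + nu_m*(1-Vf) = 0.16*0.36 + 0.38*0.64 = 0.3008

0.3008


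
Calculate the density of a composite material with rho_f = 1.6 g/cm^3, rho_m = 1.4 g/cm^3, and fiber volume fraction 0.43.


rho_c = rho_f*Vf + rho_m*(1-Vf) = 1.6*0.43 + 1.4*0.57 = 1.486 g/cm^3

1.486 g/cm^3


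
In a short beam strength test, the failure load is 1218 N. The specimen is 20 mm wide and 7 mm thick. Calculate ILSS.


ILSS = 3F/(4bh) = 3*1218/(4*20*7) = 6.53 MPa

6.53 MPa


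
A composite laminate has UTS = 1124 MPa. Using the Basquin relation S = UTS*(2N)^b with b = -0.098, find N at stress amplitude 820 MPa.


N = 0.5 * (S/UTS)^(1/b) = 0.5 * (820/1124)^(1/-0.098) = 12.4866 cycles

12.4866 cycles


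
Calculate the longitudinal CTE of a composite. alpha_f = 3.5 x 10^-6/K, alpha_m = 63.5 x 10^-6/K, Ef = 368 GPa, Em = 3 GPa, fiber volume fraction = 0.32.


E1 = Ef*Vf + Em*(1-Vf) = 119.8
alpha_1 = (alpha_f*Ef*Vf + alpha_m*Em*(1-Vf))/E1 = 4.52 x 10^-6/K

4.52 x 10^-6/K


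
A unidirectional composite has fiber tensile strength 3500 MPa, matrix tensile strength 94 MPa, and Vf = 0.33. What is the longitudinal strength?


sigma_1 = sigma_f*Vf + sigma_m*(1-Vf) = 3500*0.33 + 94*0.67 = 1218.0 MPa

1218.0 MPa


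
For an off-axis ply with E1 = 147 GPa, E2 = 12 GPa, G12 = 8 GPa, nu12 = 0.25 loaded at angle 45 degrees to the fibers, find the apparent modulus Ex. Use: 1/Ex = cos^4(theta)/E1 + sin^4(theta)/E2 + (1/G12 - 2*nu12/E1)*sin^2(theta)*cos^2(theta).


cos^4(45) = 0.25, sin^4(45) = 0.25, sin^2(45)*cos^2(45) = 0.25
1/G12 - 2*nu12/E1 = 1/8 - 2*0.25/147 = 0.121599 GPa^-1
1/Ex = 0.25/147 + 0.25/12 + 0.121599*0.25 = 0.0529337 GPa^-1
Ex = 18.89 GPa

18.89 GPa


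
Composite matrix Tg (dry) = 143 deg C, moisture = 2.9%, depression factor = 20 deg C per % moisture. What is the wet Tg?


Tg_wet = Tg_dry - k*moisture = 143 - 20*2.9 = 85.0 deg C

85.0 deg C


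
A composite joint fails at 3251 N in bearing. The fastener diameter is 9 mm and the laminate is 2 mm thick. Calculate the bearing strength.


sigma_br = F/(d*h) = 3251/(9*2) = 180.6 MPa

180.6 MPa


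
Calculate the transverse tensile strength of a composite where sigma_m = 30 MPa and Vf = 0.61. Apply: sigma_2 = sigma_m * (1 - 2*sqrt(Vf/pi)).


factor = 1 - 2*sqrt(0.61/pi) = 0.1187
sigma_2 = 30 * 0.1187 = 3.56 MPa

3.56 MPa


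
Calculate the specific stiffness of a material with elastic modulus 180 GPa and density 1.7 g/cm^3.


Specific stiffness = E/rho = 180/1.7 = 105.9 GPa/(g/cm^3)

105.9 GPa/(g/cm^3)


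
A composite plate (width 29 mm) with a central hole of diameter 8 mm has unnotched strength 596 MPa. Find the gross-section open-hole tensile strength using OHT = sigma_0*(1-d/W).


OHT = sigma_0*(1-d/W) = 596*(1-8/29) = 431.6 MPa

431.6 MPa


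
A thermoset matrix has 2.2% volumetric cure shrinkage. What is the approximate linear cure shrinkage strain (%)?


Linear shrinkage ≈ vol_shrink/3 = 2.2/3 = 0.733%

0.733%


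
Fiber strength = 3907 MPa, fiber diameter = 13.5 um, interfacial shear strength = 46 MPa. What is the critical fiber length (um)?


Lc = sigma_f * d / (2 * tau_i) = 3907 * 13.5 / (2 * 46) = 573.3 um

573.3 um


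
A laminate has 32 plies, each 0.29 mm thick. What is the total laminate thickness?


h = n * t_ply = 32 * 0.29 = 9.28 mm

9.28 mm


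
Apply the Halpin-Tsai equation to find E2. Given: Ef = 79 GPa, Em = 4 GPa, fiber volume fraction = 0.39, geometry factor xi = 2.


eta = (Ef/Em - 1)/(Ef/Em + xi) = (19.75 - 1)/(19.75 + 2) = 0.8621
E2 = Em*(1+xi*eta*Vf)/(1-eta*Vf) = 10.08 GPa

10.08 GPa


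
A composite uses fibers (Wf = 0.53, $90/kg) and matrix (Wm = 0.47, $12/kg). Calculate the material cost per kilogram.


Cost = cost_f*Wf + cost_m*Wm = 90*0.53 + 12*0.47 = $53.34/kg

$53.34/kg


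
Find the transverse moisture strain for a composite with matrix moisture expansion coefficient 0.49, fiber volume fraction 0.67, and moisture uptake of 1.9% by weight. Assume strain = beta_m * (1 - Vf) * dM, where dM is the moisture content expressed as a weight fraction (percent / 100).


dM = 1.9/100 = 0.019
strain = beta_m * (1-Vf) * dM = 0.49 * 0.33 * 0.019 = 0.0030723

0.0030723


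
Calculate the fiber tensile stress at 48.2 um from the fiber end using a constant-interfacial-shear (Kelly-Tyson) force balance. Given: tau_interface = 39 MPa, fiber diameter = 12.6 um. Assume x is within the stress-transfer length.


Force balance: sigma_f * (pi*d^2/4) = tau * (pi*d) * x  ->  sigma_f = 4 * tau * x / d
sigma_f = 4 * 39 * 48.2 / 12.6 = 596.8 MPa

596.8 MPa


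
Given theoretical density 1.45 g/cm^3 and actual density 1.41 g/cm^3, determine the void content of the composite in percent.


Void% = (rho_theo - rho_actual)/rho_theo * 100 = (1.45 - 1.41)/1.45 * 100 = 2.76%

2.76%


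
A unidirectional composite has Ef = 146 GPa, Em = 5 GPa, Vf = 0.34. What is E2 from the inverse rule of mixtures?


1/E2 = Vf/Ef + (1-Vf)/Em = 0.34/146 + 0.66/5
E2 = 7.44 GPa

7.44 GPa


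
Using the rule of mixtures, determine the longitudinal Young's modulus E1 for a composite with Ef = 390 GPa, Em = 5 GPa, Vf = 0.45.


E1 = Ef*Vf + Em*(1-Vf) = 390*0.45 + 5*0.55 = 178.25 GPa

178.25 GPa


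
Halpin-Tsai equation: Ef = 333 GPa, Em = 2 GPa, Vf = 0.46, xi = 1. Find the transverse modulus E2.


eta = (Ef/Em - 1)/(Ef/Em + xi) = (166.5 - 1)/(166.5 + 1) = 0.9881
E2 = Em*(1+xi*eta*Vf)/(1-eta*Vf) = 5.33 GPa

5.33 GPa


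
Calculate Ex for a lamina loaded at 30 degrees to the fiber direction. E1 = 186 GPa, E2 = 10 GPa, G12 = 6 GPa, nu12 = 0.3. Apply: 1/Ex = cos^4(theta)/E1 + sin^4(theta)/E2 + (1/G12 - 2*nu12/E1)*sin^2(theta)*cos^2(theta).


cos^4(30) = 0.5625, sin^4(30) = 0.0625, sin^2(30)*cos^2(30) = 0.1875
1/G12 - 2*nu12/E1 = 1/6 - 2*0.3/186 = 0.163441 GPa^-1
1/Ex = 0.5625/186 + 0.0625/10 + 0.163441*0.1875 = 0.0399194 GPa^-1
Ex = 25.05 GPa

25.05 GPa


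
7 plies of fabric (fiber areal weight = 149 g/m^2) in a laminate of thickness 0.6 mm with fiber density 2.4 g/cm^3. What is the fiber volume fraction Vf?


Vf = n * FAW / (rho_f * h * 1000) = 7 * 149 / (2.4 * 0.6 * 1000) = 0.7243

0.7243


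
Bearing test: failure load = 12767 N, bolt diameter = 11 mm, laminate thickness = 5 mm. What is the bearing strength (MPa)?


sigma_br = F/(d*h) = 12767/(11*5) = 232.1 MPa

232.1 MPa


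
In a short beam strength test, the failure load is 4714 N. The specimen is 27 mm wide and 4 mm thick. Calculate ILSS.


ILSS = 3F/(4bh) = 3*4714/(4*27*4) = 32.74 MPa

32.74 MPa


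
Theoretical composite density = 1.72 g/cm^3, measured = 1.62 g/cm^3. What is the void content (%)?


Void% = (rho_theo - rho_actual)/rho_theo * 100 = (1.72 - 1.62)/1.72 * 100 = 5.81%

5.81%


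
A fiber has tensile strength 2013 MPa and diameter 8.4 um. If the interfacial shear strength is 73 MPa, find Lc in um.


Lc = sigma_f * d / (2 * tau_i) = 2013 * 8.4 / (2 * 73) = 115.8 um

115.8 um


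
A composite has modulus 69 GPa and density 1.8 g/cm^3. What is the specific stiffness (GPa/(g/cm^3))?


Specific stiffness = E/rho = 69/1.8 = 38.3 GPa/(g/cm^3)

38.3 GPa/(g/cm^3)


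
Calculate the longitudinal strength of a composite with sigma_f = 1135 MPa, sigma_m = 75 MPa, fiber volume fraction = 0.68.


sigma_1 = sigma_f*Vf + sigma_m*(1-Vf) = 1135*0.68 + 75*0.32 = 795.8 MPa

795.8 MPa


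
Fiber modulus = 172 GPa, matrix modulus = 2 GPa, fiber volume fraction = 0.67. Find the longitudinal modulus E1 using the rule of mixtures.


E1 = Ef*Vf + Em*(1-Vf) = 172*0.67 + 2*0.33 = 115.9 GPa

115.9 GPa


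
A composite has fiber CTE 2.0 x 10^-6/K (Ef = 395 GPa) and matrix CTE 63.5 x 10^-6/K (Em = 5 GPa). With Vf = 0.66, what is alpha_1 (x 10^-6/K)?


E1 = Ef*Vf + Em*(1-Vf) = 262.4
alpha_1 = (alpha_f*Ef*Vf + alpha_m*Em*(1-Vf))/E1 = 2.4 x 10^-6/K

2.4 x 10^-6/K


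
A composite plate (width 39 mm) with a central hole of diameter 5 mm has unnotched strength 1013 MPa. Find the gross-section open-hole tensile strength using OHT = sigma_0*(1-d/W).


OHT = sigma_0*(1-d/W) = 1013*(1-5/39) = 883.1 MPa

883.1 MPa


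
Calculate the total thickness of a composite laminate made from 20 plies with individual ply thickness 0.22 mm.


h = n * t_ply = 20 * 0.22 = 4.4 mm

4.4 mm


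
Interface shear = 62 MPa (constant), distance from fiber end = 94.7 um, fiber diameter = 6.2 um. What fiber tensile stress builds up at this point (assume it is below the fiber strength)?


Force balance: sigma_f * (pi*d^2/4) = tau * (pi*d) * x  ->  sigma_f = 4 * tau * x / d
sigma_f = 4 * 62 * 94.7 / 6.2 = 3788.0 MPa

3788.0 MPa


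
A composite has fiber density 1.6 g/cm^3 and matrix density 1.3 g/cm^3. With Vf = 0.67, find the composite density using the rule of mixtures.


rho_c = rho_f*Vf + rho_m*(1-Vf) = 1.6*0.67 + 1.3*0.33 = 1.501 g/cm^3

1.501 g/cm^3


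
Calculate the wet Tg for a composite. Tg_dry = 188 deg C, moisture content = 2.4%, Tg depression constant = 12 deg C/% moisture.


Tg_wet = Tg_dry - k*moisture = 188 - 12*2.4 = 159.2 deg C

159.2 deg C


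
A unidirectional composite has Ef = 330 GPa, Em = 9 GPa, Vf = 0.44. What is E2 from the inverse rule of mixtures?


1/E2 = Vf/Ef + (1-Vf)/Em = 0.44/330 + 0.56/9
E2 = 15.73 GPa

15.73 GPa


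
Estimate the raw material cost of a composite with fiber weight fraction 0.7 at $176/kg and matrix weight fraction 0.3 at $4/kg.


Cost = cost_f*Wf + cost_m*Wm = 176*0.7 + 4*0.3 = $124.4/kg

$124.4/kg


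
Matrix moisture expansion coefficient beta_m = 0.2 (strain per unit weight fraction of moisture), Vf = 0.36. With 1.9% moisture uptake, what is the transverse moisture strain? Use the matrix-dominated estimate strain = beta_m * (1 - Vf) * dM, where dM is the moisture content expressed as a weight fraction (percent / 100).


dM = 1.9/100 = 0.019
strain = beta_m * (1-Vf) * dM = 0.2 * 0.64 * 0.019 = 0.002432

0.002432


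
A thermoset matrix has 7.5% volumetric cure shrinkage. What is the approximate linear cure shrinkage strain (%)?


Linear shrinkage ≈ vol_shrink/3 = 7.5/3 = 2.5%

2.5%


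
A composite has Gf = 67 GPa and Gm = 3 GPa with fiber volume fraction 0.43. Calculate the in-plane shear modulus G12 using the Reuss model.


1/G12 = Vf/Gf + (1-Vf)/Gm = 0.43/67 + 0.57/3
G12 = 5.09 GPa

5.09 GPa


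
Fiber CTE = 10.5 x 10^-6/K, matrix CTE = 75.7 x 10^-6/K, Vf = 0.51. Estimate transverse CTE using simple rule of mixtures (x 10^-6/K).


alpha_2 = alpha_f*Vf + alpha_m*(1-Vf) = 10.5*0.51 + 75.7*0.49 = 42.4 x 10^-6/K

42.4 x 10^-6/K


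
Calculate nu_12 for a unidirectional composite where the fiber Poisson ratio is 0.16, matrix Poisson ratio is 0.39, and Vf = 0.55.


nu_12 = nu_f*Vf + nu_m*(1-Vf) = 0.16*0.55 + 0.39*0.45 = 0.2635

0.2635


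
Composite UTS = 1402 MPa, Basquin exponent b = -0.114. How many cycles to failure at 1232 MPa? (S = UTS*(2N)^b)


N = 0.5 * (S/UTS)^(1/b) = 0.5 * (1232/1402)^(1/-0.114) = 1.5538 cycles

1.5538 cycles


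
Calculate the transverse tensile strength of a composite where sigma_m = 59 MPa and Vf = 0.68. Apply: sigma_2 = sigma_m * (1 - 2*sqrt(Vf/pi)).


factor = 1 - 2*sqrt(0.68/pi) = 0.0695
sigma_2 = 59 * 0.0695 = 4.1 MPa

4.1 MPa


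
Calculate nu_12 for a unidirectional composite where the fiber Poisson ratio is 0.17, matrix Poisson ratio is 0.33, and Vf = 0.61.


nu_12 = nu_f*Vf + nu_m*(1-Vf) = 0.17*0.61 + 0.33*0.39 = 0.2324

0.2324


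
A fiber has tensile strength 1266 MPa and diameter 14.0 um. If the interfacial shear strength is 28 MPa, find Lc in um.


Lc = sigma_f * d / (2 * tau_i) = 1266 * 14.0 / (2 * 28) = 316.5 um

316.5 um


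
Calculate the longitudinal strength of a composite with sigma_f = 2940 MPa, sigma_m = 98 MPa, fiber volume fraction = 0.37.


sigma_1 = sigma_f*Vf + sigma_m*(1-Vf) = 2940*0.37 + 98*0.63 = 1149.5 MPa

1149.5 MPa


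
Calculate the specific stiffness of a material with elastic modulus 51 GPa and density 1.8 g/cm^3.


Specific stiffness = E/rho = 51/1.8 = 28.3 GPa/(g/cm^3)

28.3 GPa/(g/cm^3)


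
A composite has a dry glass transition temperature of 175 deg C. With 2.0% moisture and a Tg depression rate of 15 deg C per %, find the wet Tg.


Tg_wet = Tg_dry - k*moisture = 175 - 15*2.0 = 145.0 deg C

145.0 deg C


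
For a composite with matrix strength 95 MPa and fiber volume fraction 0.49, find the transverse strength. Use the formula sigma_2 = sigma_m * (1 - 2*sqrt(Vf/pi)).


factor = 1 - 2*sqrt(0.49/pi) = 0.2101
sigma_2 = 95 * 0.2101 = 19.96 MPa

19.96 MPa


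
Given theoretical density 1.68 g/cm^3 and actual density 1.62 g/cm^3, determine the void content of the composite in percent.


Void% = (rho_theo - rho_actual)/rho_theo * 100 = (1.68 - 1.62)/1.68 * 100 = 3.57%

3.57%


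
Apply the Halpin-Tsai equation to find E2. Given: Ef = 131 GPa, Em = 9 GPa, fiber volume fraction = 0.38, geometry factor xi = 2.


eta = (Ef/Em - 1)/(Ef/Em + xi) = (14.5556 - 1)/(14.5556 + 2) = 0.8188
E2 = Em*(1+xi*eta*Vf)/(1-eta*Vf) = 21.2 GPa

21.2 GPa


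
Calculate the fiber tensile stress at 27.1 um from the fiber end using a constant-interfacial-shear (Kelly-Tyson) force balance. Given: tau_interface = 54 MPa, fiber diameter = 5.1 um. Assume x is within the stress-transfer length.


Force balance: sigma_f * (pi*d^2/4) = tau * (pi*d) * x  ->  sigma_f = 4 * tau * x / d
sigma_f = 4 * 54 * 27.1 / 5.1 = 1147.8 MPa

1147.8 MPa


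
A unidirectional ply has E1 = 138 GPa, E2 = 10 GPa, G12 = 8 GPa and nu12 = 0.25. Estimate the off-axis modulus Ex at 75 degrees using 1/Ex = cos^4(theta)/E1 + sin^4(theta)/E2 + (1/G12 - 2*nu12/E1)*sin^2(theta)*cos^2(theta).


cos^4(75) = 0.004487, sin^4(75) = 0.870513, sin^2(75)*cos^2(75) = 0.0625
1/G12 - 2*nu12/E1 = 1/8 - 2*0.25/138 = 0.121377 GPa^-1
1/Ex = 0.004487/138 + 0.870513/10 + 0.121377*0.0625 = 0.0946698 GPa^-1
Ex = 10.56 GPa

10.56 GPa


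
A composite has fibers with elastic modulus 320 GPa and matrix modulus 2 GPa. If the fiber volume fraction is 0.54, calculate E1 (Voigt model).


E1 = Ef*Vf + Em*(1-Vf) = 320*0.54 + 2*0.46 = 173.72 GPa

173.72 GPa


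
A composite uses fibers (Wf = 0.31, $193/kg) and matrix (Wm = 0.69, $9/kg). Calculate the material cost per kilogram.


Cost = cost_f*Wf + cost_m*Wm = 193*0.31 + 9*0.69 = $66.04/kg

$66.04/kg


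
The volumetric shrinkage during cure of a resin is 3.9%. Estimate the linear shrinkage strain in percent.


Linear shrinkage ≈ vol_shrink/3 = 3.9/3 = 1.3%

1.3%


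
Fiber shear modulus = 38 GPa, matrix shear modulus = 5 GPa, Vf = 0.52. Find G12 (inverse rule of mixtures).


1/G12 = Vf/Gf + (1-Vf)/Gm = 0.52/38 + 0.48/5
G12 = 9.12 GPa

9.12 GPa


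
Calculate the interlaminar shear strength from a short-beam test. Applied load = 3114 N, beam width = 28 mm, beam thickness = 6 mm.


ILSS = 3F/(4bh) = 3*3114/(4*28*6) = 13.9 MPa

13.9 MPa


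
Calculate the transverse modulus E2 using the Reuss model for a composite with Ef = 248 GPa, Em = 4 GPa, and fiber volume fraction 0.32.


1/E2 = Vf/Ef + (1-Vf)/Em = 0.32/248 + 0.68/4
E2 = 5.84 GPa

5.84 GPa


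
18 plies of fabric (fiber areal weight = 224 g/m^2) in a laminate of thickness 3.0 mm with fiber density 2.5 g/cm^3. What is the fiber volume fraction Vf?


Vf = n * FAW / (rho_f * h * 1000) = 18 * 224 / (2.5 * 3.0 * 1000) = 0.5376

0.5376


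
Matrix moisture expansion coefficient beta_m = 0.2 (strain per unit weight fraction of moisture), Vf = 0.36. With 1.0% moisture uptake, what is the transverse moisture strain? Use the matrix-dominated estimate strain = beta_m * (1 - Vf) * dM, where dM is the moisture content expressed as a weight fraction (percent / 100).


dM = 1.0/100 = 0.01
strain = beta_m * (1-Vf) * dM = 0.2 * 0.64 * 0.01 = 0.00128

0.00128


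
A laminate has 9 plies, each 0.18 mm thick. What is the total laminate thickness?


h = n * t_ply = 9 * 0.18 = 1.62 mm

1.62 mm


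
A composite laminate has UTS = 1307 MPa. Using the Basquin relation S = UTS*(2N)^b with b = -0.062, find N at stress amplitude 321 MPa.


N = 0.5 * (S/UTS)^(1/b) = 0.5 * (321/1307)^(1/-0.062) = 3.4196e+09 cycles

3.4196e+09 cycles


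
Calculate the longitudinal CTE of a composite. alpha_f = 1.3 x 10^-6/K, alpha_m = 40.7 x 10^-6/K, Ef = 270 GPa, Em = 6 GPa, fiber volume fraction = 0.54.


E1 = Ef*Vf + Em*(1-Vf) = 148.56
alpha_1 = (alpha_f*Ef*Vf + alpha_m*Em*(1-Vf))/E1 = 2.03 x 10^-6/K

2.03 x 10^-6/K


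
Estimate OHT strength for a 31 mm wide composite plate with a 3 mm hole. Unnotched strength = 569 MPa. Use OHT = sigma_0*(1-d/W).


OHT = sigma_0*(1-d/W) = 569*(1-3/31) = 513.9 MPa

513.9 MPa


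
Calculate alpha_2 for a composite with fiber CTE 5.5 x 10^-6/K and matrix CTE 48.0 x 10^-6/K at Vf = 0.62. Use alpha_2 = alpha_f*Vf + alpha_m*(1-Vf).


alpha_2 = alpha_f*Vf + alpha_m*(1-Vf) = 5.5*0.62 + 48.0*0.38 = 21.7 x 10^-6/K

21.7 x 10^-6/K


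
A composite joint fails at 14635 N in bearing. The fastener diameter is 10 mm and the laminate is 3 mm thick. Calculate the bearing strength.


sigma_br = F/(d*h) = 14635/(10*3) = 487.8 MPa

487.8 MPa


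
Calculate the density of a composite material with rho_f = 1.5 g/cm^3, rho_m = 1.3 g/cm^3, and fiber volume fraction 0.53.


rho_c = rho_f*Vf + rho_m*(1-Vf) = 1.5*0.53 + 1.3*0.47 = 1.406 g/cm^3

1.406 g/cm^3


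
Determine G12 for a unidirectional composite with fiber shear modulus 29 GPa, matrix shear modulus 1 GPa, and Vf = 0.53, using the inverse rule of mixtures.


1/G12 = Vf/Gf + (1-Vf)/Gm = 0.53/29 + 0.47/1
G12 = 2.05 GPa

2.05 GPa


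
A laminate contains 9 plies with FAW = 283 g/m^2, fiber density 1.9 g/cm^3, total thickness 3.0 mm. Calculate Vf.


Vf = n * FAW / (rho_f * h * 1000) = 9 * 283 / (1.9 * 3.0 * 1000) = 0.4468

0.4468


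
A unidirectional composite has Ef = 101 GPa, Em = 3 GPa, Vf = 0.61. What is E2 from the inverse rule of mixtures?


1/E2 = Vf/Ef + (1-Vf)/Em = 0.61/101 + 0.39/3
E2 = 7.35 GPa

7.35 GPa


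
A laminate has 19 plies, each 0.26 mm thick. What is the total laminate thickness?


h = n * t_ply = 19 * 0.26 = 4.94 mm

4.94 mm


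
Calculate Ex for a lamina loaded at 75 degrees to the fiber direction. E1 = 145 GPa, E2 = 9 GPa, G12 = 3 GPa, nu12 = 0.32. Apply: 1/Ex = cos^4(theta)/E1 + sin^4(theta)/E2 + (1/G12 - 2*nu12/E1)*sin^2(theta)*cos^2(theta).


cos^4(75) = 0.004487, sin^4(75) = 0.870513, sin^2(75)*cos^2(75) = 0.0625
1/G12 - 2*nu12/E1 = 1/3 - 2*0.32/145 = 0.32892 GPa^-1
1/Ex = 0.004487/145 + 0.870513/9 + 0.32892*0.0625 = 0.1173121 GPa^-1
Ex = 8.52 GPa

8.52 GPa


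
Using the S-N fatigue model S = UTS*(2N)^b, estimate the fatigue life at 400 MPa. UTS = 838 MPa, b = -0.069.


N = 0.5 * (S/UTS)^(1/b) = 0.5 * (400/838)^(1/-0.069) = 22584.5260 cycles

22584.5260 cycles


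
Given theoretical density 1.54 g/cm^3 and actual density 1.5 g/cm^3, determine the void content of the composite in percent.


Void% = (rho_theo - rho_actual)/rho_theo * 100 = (1.54 - 1.5)/1.54 * 100 = 2.6%

2.6%


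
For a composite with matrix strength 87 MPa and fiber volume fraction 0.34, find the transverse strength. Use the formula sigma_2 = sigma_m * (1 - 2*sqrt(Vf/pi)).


factor = 1 - 2*sqrt(0.34/pi) = 0.342
sigma_2 = 87 * 0.342 = 29.76 MPa

29.76 MPa


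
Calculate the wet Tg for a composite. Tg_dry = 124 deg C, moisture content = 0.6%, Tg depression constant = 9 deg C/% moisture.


Tg_wet = Tg_dry - k*moisture = 124 - 9*0.6 = 118.6 deg C

118.6 deg C


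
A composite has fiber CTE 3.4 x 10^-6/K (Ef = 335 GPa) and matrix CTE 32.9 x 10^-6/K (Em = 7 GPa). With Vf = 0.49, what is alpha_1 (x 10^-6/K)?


E1 = Ef*Vf + Em*(1-Vf) = 167.72
alpha_1 = (alpha_f*Ef*Vf + alpha_m*Em*(1-Vf))/E1 = 4.03 x 10^-6/K

4.03 x 10^-6/K


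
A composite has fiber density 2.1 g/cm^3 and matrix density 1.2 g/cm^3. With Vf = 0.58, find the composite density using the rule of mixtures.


rho_c = rho_f*Vf + rho_m*(1-Vf) = 2.1*0.58 + 1.2*0.42 = 1.722 g/cm^3

1.722 g/cm^3


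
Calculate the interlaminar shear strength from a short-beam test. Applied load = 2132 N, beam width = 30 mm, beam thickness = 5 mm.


ILSS = 3F/(4bh) = 3*2132/(4*30*5) = 10.66 MPa

10.66 MPa


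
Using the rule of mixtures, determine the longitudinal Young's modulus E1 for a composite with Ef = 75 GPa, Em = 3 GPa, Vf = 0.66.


E1 = Ef*Vf + Em*(1-Vf) = 75*0.66 + 3*0.34 = 50.52 GPa

50.52 GPa


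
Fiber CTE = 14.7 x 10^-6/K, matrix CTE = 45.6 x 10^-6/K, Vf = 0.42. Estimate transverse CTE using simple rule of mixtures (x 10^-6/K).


alpha_2 = alpha_f*Vf + alpha_m*(1-Vf) = 14.7*0.42 + 45.6*0.58 = 32.6 x 10^-6/K

32.6 x 10^-6/K


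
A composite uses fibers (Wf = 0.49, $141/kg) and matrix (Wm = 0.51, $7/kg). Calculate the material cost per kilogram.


Cost = cost_f*Wf + cost_m*Wm = 141*0.49 + 7*0.51 = $72.66/kg

$72.66/kg


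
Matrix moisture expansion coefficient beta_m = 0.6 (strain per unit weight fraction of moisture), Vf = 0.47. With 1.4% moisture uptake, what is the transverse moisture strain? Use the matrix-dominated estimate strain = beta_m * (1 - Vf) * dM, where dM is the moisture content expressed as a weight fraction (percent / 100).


dM = 1.4/100 = 0.014
strain = beta_m * (1-Vf) * dM = 0.6 * 0.53 * 0.014 = 0.004452

0.004452


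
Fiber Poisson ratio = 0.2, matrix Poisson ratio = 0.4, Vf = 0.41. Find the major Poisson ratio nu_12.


nu_12 = nu_f*Vf + nu_m*(1-Vf) = 0.2*0.41 + 0.4*0.59 = 0.318

0.318


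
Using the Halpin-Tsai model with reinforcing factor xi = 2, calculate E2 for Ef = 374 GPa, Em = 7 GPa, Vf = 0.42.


eta = (Ef/Em - 1)/(Ef/Em + xi) = (53.4286 - 1)/(53.4286 + 2) = 0.9459
E2 = Em*(1+xi*eta*Vf)/(1-eta*Vf) = 20.84 GPa

20.84 GPa


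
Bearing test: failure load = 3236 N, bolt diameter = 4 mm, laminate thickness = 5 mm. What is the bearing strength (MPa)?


sigma_br = F/(d*h) = 3236/(4*5) = 161.8 MPa

161.8 MPa


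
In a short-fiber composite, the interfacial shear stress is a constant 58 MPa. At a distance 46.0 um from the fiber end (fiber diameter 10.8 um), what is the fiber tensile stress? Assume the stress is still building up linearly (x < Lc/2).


Force balance: sigma_f * (pi*d^2/4) = tau * (pi*d) * x  ->  sigma_f = 4 * tau * x / d
sigma_f = 4 * 58 * 46.0 / 10.8 = 988.1 MPa

988.1 MPa


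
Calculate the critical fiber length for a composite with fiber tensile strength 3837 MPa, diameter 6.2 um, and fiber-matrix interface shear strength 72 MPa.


Lc = sigma_f * d / (2 * tau_i) = 3837 * 6.2 / (2 * 72) = 165.2 um

165.2 um


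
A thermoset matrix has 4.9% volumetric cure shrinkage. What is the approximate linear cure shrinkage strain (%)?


Linear shrinkage ≈ vol_shrink/3 = 4.9/3 = 1.633%

1.633%


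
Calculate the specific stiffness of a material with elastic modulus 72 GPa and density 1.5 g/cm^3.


Specific stiffness = E/rho = 72/1.5 = 48.0 GPa/(g/cm^3)

48.0 GPa/(g/cm^3)


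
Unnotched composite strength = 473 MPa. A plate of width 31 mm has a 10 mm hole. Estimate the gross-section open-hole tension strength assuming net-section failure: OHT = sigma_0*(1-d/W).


OHT = sigma_0*(1-d/W) = 473*(1-10/31) = 320.4 MPa

320.4 MPa


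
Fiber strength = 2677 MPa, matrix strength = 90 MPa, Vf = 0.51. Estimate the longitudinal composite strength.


sigma_1 = sigma_f*Vf + sigma_m*(1-Vf) = 2677*0.51 + 90*0.49 = 1409.4 MPa

1409.4 MPa


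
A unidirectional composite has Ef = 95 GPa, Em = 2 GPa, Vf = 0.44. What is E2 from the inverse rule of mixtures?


1/E2 = Vf/Ef + (1-Vf)/Em = 0.44/95 + 0.56/2
E2 = 3.51 GPa

3.51 GPa


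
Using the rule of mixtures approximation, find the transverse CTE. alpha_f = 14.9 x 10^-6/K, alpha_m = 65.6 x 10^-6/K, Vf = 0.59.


alpha_2 = alpha_f*Vf + alpha_m*(1-Vf) = 14.9*0.59 + 65.6*0.41 = 35.7 x 10^-6/K

35.7 x 10^-6/K


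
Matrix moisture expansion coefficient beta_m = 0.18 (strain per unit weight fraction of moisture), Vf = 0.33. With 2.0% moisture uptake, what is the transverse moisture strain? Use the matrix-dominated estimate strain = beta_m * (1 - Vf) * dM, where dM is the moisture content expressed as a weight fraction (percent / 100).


dM = 2.0/100 = 0.02
strain = beta_m * (1-Vf) * dM = 0.18 * 0.67 * 0.02 = 0.002412

0.002412


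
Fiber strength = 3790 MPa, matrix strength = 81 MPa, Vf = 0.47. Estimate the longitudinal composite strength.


sigma_1 = sigma_f*Vf + sigma_m*(1-Vf) = 3790*0.47 + 81*0.53 = 1824.2 MPa

1824.2 MPa


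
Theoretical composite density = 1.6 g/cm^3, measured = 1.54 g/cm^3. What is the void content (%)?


Void% = (rho_theo - rho_actual)/rho_theo * 100 = (1.6 - 1.54)/1.6 * 100 = 3.75%

3.75%


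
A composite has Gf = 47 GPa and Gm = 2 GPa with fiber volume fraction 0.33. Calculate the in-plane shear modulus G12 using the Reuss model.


1/G12 = Vf/Gf + (1-Vf)/Gm = 0.33/47 + 0.67/2
G12 = 2.92 GPa

2.92 GPa


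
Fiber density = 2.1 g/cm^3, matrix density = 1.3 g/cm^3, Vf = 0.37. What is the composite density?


rho_c = rho_f*Vf + rho_m*(1-Vf) = 2.1*0.37 + 1.3*0.63 = 1.596 g/cm^3

1.596 g/cm^3


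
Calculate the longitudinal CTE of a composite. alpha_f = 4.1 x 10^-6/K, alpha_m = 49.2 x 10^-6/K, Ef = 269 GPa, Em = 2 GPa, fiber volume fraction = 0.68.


E1 = Ef*Vf + Em*(1-Vf) = 183.56
alpha_1 = (alpha_f*Ef*Vf + alpha_m*Em*(1-Vf))/E1 = 4.26 x 10^-6/K

4.26 x 10^-6/K


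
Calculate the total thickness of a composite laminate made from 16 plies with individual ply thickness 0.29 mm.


h = n * t_ply = 16 * 0.29 = 4.64 mm

4.64 mm


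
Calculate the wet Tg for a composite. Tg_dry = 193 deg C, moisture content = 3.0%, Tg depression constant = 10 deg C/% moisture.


Tg_wet = Tg_dry - k*moisture = 193 - 10*3.0 = 163.0 deg C

163.0 deg C


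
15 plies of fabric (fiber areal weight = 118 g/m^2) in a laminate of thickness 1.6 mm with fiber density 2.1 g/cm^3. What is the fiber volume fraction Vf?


Vf = n * FAW / (rho_f * h * 1000) = 15 * 118 / (2.1 * 1.6 * 1000) = 0.5268

0.5268


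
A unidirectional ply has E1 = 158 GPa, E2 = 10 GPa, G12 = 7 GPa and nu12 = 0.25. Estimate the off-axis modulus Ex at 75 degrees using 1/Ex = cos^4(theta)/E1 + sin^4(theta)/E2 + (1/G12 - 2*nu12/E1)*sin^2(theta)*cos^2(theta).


cos^4(75) = 0.004487, sin^4(75) = 0.870513, sin^2(75)*cos^2(75) = 0.0625
1/G12 - 2*nu12/E1 = 1/7 - 2*0.25/158 = 0.139693 GPa^-1
1/Ex = 0.004487/158 + 0.870513/10 + 0.139693*0.0625 = 0.0958105 GPa^-1
Ex = 10.44 GPa

10.44 GPa


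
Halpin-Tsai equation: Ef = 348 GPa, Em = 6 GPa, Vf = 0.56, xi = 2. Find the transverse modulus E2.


eta = (Ef/Em - 1)/(Ef/Em + xi) = (58.0 - 1)/(58.0 + 2) = 0.95
E2 = Em*(1+xi*eta*Vf)/(1-eta*Vf) = 26.46 GPa

26.46 GPa


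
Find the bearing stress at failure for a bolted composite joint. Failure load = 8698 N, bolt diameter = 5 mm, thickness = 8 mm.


sigma_br = F/(d*h) = 8698/(5*8) = 217.5 MPa

217.5 MPa


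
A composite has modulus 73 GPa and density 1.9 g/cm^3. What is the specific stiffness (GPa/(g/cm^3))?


Specific stiffness = E/rho = 73/1.9 = 38.4 GPa/(g/cm^3)

38.4 GPa/(g/cm^3)


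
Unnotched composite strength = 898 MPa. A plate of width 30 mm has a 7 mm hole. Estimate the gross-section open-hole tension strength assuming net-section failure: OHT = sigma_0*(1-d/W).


OHT = sigma_0*(1-d/W) = 898*(1-7/30) = 688.5 MPa

688.5 MPa


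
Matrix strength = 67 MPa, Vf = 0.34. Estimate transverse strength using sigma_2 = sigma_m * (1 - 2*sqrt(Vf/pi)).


factor = 1 - 2*sqrt(0.34/pi) = 0.342
sigma_2 = 67 * 0.342 = 22.92 MPa

22.92 MPa


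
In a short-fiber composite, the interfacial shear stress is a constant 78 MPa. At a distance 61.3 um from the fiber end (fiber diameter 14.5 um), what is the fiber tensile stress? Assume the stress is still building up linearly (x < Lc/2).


Force balance: sigma_f * (pi*d^2/4) = tau * (pi*d) * x  ->  sigma_f = 4 * tau * x / d
sigma_f = 4 * 78 * 61.3 / 14.5 = 1319.0 MPa

1319.0 MPa


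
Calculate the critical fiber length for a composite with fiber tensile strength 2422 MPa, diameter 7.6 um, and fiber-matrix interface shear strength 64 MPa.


Lc = sigma_f * d / (2 * tau_i) = 2422 * 7.6 / (2 * 64) = 143.8 um

143.8 um


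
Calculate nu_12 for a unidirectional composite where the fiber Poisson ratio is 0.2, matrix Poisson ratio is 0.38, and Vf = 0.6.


nu_12 = nu_f*Vf + nu_m*(1-Vf) = 0.2*0.6 + 0.38*0.4 = 0.272

0.272


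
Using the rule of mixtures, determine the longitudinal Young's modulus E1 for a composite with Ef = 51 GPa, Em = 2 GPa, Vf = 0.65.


E1 = Ef*Vf + Em*(1-Vf) = 51*0.65 + 2*0.35 = 33.85 GPa

33.85 GPa


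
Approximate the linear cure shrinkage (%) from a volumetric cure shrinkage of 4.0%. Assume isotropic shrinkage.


Linear shrinkage ≈ vol_shrink/3 = 4.0/3 = 1.333%

1.333%


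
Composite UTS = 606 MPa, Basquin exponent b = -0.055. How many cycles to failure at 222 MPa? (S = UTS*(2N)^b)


N = 0.5 * (S/UTS)^(1/b) = 0.5 * (222/606)^(1/-0.055) = 4.2503e+07 cycles

4.2503e+07 cycles


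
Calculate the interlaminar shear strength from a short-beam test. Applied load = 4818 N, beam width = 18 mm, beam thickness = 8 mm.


ILSS = 3F/(4bh) = 3*4818/(4*18*8) = 25.09 MPa

25.09 MPa


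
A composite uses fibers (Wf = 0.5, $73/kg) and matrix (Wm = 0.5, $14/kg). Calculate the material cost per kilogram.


Cost = cost_f*Wf + cost_m*Wm = 73*0.5 + 14*0.5 = $43.5/kg

$43.5/kg


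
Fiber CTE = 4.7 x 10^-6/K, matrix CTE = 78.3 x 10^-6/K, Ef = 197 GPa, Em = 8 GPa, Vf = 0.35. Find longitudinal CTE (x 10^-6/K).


E1 = Ef*Vf + Em*(1-Vf) = 74.15
alpha_1 = (alpha_f*Ef*Vf + alpha_m*Em*(1-Vf))/E1 = 9.86 x 10^-6/K

9.86 x 10^-6/K


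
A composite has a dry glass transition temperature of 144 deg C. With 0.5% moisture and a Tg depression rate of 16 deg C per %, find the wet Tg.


Tg_wet = Tg_dry - k*moisture = 144 - 16*0.5 = 136.0 deg C

136.0 deg C


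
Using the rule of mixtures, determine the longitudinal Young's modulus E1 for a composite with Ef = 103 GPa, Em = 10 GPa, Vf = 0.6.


E1 = Ef*Vf + Em*(1-Vf) = 103*0.6 + 10*0.4 = 65.8 GPa

65.8 GPa


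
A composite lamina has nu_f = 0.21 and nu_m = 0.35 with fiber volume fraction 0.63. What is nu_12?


nu_12 = nu_f*Vf + nu_m*(1-Vf) = 0.21*0.63 + 0.35*0.37 = 0.2618

0.2618


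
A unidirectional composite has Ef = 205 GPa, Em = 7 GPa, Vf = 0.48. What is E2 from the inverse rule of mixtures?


1/E2 = Vf/Ef + (1-Vf)/Em = 0.48/205 + 0.52/7
E2 = 13.05 GPa

13.05 GPa


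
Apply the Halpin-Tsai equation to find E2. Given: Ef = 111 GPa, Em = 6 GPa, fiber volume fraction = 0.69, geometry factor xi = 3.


eta = (Ef/Em - 1)/(Ef/Em + xi) = (18.5 - 1)/(18.5 + 3) = 0.814
E2 = Em*(1+xi*eta*Vf)/(1-eta*Vf) = 36.75 GPa

36.75 GPa


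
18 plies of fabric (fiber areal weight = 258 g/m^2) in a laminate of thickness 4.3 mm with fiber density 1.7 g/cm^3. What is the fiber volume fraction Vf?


Vf = n * FAW / (rho_f * h * 1000) = 18 * 258 / (1.7 * 4.3 * 1000) = 0.6353

0.6353


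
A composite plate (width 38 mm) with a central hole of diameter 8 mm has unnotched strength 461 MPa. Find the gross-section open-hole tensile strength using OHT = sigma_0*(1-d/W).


OHT = sigma_0*(1-d/W) = 461*(1-8/38) = 363.9 MPa

363.9 MPa


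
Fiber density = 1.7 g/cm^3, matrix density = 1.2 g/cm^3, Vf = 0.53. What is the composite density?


rho_c = rho_f*Vf + rho_m*(1-Vf) = 1.7*0.53 + 1.2*0.47 = 1.465 g/cm^3

1.465 g/cm^3


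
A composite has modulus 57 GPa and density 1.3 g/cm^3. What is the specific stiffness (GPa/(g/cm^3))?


Specific stiffness = E/rho = 57/1.3 = 43.8 GPa/(g/cm^3)

43.8 GPa/(g/cm^3)


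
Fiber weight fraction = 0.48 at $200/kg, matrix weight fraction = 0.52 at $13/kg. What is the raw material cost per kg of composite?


Cost = cost_f*Wf + cost_m*Wm = 200*0.48 + 13*0.52 = $102.76/kg

$102.76/kg


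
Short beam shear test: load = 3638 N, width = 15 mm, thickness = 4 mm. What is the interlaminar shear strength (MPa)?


ILSS = 3F/(4bh) = 3*3638/(4*15*4) = 45.48 MPa

45.48 MPa


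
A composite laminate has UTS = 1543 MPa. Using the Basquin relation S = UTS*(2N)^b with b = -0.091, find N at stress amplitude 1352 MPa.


N = 0.5 * (S/UTS)^(1/b) = 0.5 * (1352/1543)^(1/-0.091) = 2.1361 cycles

2.1361 cycles


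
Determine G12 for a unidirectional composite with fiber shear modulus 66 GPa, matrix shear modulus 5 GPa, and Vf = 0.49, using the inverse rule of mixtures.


1/G12 = Vf/Gf + (1-Vf)/Gm = 0.49/66 + 0.51/5
G12 = 9.14 GPa

9.14 GPa


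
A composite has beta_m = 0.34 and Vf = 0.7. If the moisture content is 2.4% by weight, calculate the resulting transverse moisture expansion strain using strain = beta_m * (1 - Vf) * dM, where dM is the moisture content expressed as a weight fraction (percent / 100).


dM = 2.4/100 = 0.024
strain = beta_m * (1-Vf) * dM = 0.34 * 0.3 * 0.024 = 0.002448

0.002448


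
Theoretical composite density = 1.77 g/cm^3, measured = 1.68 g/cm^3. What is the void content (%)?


Void% = (rho_theo - rho_actual)/rho_theo * 100 = (1.77 - 1.68)/1.77 * 100 = 5.08%

5.08%


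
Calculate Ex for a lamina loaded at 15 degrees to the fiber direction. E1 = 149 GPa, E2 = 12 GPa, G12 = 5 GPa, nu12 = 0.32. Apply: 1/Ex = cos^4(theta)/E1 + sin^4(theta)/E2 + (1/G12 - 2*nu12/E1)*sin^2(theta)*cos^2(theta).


cos^4(15) = 0.870513, sin^4(15) = 0.004487, sin^2(15)*cos^2(15) = 0.0625
1/G12 - 2*nu12/E1 = 1/5 - 2*0.32/149 = 0.195705 GPa^-1
1/Ex = 0.870513/149 + 0.004487/12 + 0.195705*0.0625 = 0.0184479 GPa^-1
Ex = 54.21 GPa

54.21 GPa


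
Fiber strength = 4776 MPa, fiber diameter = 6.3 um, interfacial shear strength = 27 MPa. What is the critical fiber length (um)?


Lc = sigma_f * d / (2 * tau_i) = 4776 * 6.3 / (2 * 27) = 557.2 um

557.2 um


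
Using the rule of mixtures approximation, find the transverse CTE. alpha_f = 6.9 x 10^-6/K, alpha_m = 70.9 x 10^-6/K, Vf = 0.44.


alpha_2 = alpha_f*Vf + alpha_m*(1-Vf) = 6.9*0.44 + 70.9*0.56 = 42.7 x 10^-6/K

42.7 x 10^-6/K


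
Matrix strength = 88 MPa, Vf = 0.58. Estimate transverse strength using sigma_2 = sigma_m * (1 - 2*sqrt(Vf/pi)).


factor = 1 - 2*sqrt(0.58/pi) = 0.1407
sigma_2 = 88 * 0.1407 = 12.38 MPa

12.38 MPa


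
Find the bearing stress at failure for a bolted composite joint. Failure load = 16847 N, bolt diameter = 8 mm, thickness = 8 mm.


sigma_br = F/(d*h) = 16847/(8*8) = 263.2 MPa

263.2 MPa


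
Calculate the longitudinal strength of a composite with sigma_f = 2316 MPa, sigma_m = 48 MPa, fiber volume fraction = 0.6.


sigma_1 = sigma_f*Vf + sigma_m*(1-Vf) = 2316*0.6 + 48*0.4 = 1408.8 MPa

1408.8 MPa


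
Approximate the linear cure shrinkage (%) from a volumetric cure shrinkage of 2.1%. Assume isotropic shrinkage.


Linear shrinkage ≈ vol_shrink/3 = 2.1/3 = 0.7%

0.7%


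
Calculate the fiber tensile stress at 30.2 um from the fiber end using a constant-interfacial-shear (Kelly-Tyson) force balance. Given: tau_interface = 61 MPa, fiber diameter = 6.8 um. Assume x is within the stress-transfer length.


Force balance: sigma_f * (pi*d^2/4) = tau * (pi*d) * x  ->  sigma_f = 4 * tau * x / d
sigma_f = 4 * 61 * 30.2 / 6.8 = 1083.6 MPa

1083.6 MPa


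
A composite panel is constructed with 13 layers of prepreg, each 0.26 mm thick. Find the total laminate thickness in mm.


h = n * t_ply = 13 * 0.26 = 3.38 mm

3.38 mm


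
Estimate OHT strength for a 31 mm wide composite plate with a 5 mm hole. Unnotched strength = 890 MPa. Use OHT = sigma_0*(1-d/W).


OHT = sigma_0*(1-d/W) = 890*(1-5/31) = 746.5 MPa

746.5 MPa


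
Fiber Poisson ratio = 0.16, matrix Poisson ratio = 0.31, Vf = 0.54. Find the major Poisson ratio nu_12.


nu_12 = nu_f*Vf + nu_m*(1-Vf) = 0.16*0.54 + 0.31*0.46 = 0.229

0.229


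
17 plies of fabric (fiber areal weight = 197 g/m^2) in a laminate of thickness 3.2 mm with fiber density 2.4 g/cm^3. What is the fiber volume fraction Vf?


Vf = n * FAW / (rho_f * h * 1000) = 17 * 197 / (2.4 * 3.2 * 1000) = 0.4361

0.4361


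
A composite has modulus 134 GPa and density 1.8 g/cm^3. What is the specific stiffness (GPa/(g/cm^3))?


Specific stiffness = E/rho = 134/1.8 = 74.4 GPa/(g/cm^3)

74.4 GPa/(g/cm^3)


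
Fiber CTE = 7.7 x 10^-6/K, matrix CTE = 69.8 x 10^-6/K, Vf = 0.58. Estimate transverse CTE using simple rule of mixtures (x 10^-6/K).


alpha_2 = alpha_f*Vf + alpha_m*(1-Vf) = 7.7*0.58 + 69.8*0.42 = 33.8 x 10^-6/K

33.8 x 10^-6/K


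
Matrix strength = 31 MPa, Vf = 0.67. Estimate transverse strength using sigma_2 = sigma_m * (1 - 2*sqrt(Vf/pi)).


factor = 1 - 2*sqrt(0.67/pi) = 0.0764
sigma_2 = 31 * 0.0764 = 2.37 MPa

2.37 MPa


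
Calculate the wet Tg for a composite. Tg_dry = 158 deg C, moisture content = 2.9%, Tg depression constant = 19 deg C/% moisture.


Tg_wet = Tg_dry - k*moisture = 158 - 19*2.9 = 102.9 deg C

102.9 deg C


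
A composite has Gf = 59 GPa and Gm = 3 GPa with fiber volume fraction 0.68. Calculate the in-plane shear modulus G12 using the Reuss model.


1/G12 = Vf/Gf + (1-Vf)/Gm = 0.68/59 + 0.32/3
G12 = 8.46 GPa

8.46 GPa


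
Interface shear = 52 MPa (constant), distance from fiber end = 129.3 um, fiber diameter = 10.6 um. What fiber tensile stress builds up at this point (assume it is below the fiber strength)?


Force balance: sigma_f * (pi*d^2/4) = tau * (pi*d) * x  ->  sigma_f = 4 * tau * x / d
sigma_f = 4 * 52 * 129.3 / 10.6 = 2537.2 MPa

2537.2 MPa


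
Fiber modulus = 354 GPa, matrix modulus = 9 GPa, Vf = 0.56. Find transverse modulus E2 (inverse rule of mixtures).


1/E2 = Vf/Ef + (1-Vf)/Em = 0.56/354 + 0.44/9
E2 = 19.81 GPa

19.81 GPa


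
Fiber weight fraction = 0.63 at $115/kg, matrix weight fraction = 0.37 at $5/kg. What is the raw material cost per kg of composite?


Cost = cost_f*Wf + cost_m*Wm = 115*0.63 + 5*0.37 = $74.3/kg

$74.3/kg


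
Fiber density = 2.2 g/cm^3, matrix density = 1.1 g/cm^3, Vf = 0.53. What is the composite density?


rho_c = rho_f*Vf + rho_m*(1-Vf) = 2.2*0.53 + 1.1*0.47 = 1.683 g/cm^3

1.683 g/cm^3


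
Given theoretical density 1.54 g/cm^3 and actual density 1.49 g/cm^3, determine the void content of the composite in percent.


Void% = (rho_theo - rho_actual)/rho_theo * 100 = (1.54 - 1.49)/1.54 * 100 = 3.25%

3.25%


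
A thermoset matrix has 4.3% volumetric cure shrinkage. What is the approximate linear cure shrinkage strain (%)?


Linear shrinkage ≈ vol_shrink/3 = 4.3/3 = 1.433%

1.433%


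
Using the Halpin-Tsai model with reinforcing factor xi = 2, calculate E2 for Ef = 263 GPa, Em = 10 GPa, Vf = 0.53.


eta = (Ef/Em - 1)/(Ef/Em + xi) = (26.3 - 1)/(26.3 + 2) = 0.894
E2 = Em*(1+xi*eta*Vf)/(1-eta*Vf) = 37.01 GPa

37.01 GPa
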